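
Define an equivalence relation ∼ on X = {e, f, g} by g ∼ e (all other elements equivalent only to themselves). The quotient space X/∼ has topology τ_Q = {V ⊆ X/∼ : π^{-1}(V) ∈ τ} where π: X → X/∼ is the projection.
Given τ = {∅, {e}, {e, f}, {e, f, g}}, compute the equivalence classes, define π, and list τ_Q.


X/∼ = {[e=g], [f]}; |τ_Q| = 2.

Equivalence classes: [e=g], [f].
Quotient map π: X → X/∼ sends e ↦ [e=g], f ↦ [f], g ↦ [e=g].
For each subset V ⊆ X/∼, compute π^{-1}(V) ⊆ X and check whether π^{-1}(V) ∈ τ. V is open in τ_Q iff π^{-1}(V) ∈ τ.
  V = {}: π^{-1}(V) = ∅ ∈ τ ✓.
  V = {[e=g]}: π^{-1}(V) = {e, g} ∉ τ ✗.
  V = {[f]}: π^{-1}(V) = {f} ∉ τ ✗.
  V = {[e=g], [f]}: π^{-1}(V) = {e, f, g} ∈ τ ✓.
Open sets in the quotient: τ_Q = {{}, {[e=g], [f]}} (2 elements).


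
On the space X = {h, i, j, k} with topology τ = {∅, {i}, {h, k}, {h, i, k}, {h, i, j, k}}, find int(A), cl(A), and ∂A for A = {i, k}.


int(A) = {i}, cl(A) = {h, i, j, k}, ∂A = {h, j, k}.

Closed sets in (X, τ) are complements of opens:
  closed(X, τ) = {∅, {j}, {i, j}, {h, j, k}, {h, i, j, k}}.
int(A) = ⋃ {U ∈ τ : U ⊆ A}. Opens contained in A: ∅, {i}.
Taking the union of these: int(A) = {i}.
cl(A) = ⋂ {C closed : A ⊆ C}. Closed sets containing A: {h, i, j, k}.
Intersecting these: cl(A) = {h, i, j, k}.
∂A = cl(A) ∖ int(A) = {h, i, j, k} ∖ {i} = {h, j, k}.


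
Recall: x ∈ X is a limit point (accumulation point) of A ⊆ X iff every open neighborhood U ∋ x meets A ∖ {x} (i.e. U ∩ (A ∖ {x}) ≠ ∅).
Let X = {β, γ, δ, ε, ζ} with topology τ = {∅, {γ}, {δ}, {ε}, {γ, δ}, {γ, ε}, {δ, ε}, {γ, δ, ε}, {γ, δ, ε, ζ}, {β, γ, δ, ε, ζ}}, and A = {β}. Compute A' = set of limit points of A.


A' = ∅

For each x ∈ X, list the open sets U ∈ τ with x ∈ U, then check whether U ∩ (A ∖ {x}) ≠ ∅ for every such U.
  x = β: open {β, γ, δ, ε, ζ} ∋ x has {β, γ, δ, ε, ζ} ∩ (A ∖ {β}) = ∅, so x is NOT a limit point.
  x = γ: open {γ} ∋ x has {γ} ∩ (A ∖ {γ}) = ∅, so x is NOT a limit point.
  x = δ: open {δ} ∋ x has {δ} ∩ (A ∖ {δ}) = ∅, so x is NOT a limit point.
  x = ε: open {ε} ∋ x has {ε} ∩ (A ∖ {ε}) = ∅, so x is NOT a limit point.
  x = ζ: open {γ, δ, ε, ζ} ∋ x has {γ, δ, ε, ζ} ∩ (A ∖ {ζ}) = ∅, so x is NOT a limit point.
Collecting: A' = ∅.


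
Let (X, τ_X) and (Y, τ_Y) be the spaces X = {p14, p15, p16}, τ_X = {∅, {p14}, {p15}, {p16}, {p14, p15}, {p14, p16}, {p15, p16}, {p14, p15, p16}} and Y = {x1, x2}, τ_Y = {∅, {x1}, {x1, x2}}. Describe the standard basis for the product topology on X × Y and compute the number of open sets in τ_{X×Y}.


Basis B = {∅ × ∅, {p14} × {x1}, {p15} × {x1}, {p16} × {x1}, {p14} × {x1, x2}, {p14, p15} × {x1}, {p14, p16} × {x1}, {p15} × {x1, x2}, {p15, p16} × {x1}, {p16} × {x1, x2}, {p14, p15, p16} × {x1}, {p14, p15} × {x1, x2}, {p14, p16} × {x1, x2}, {p15, p16} × {x1, x2}, {p14, p15, p16} × {x1, x2}}; |τ_{X×Y}| = 27.

Enumerate products U × V with U ∈ τ_X, V ∈ τ_Y (deduplicated):
  ∅ × ∅ = {} (∅)
  {p14} × {x1} = {(p14,x1)}
  {p15} × {x1} = {(p15,x1)}
  {p16} × {x1} = {(p16,x1)}
  {p14} × {x1, x2} = {(p14,x1), (p14,x2)}
  {p14, p15} × {x1} = {(p14,x1), (p15,x1)}
  {p14, p16} × {x1} = {(p14,x1), (p16,x1)}
  {p15} × {x1, x2} = {(p15,x1), (p15,x2)}
  {p15, p16} × {x1} = {(p15,x1), (p16,x1)}
  {p16} × {x1, x2} = {(p16,x1), (p16,x2)}
  {p14, p15, p16} × {x1} = {(p14,x1), (p15,x1), (p16,x1)}
  {p14, p15} × {x1, x2} = {(p14,x1), (p14,x2), (p15,x1), (p15,x2)}
  {p14, p16} × {x1, x2} = {(p14,x1), (p14,x2), (p16,x1), (p16,x2)}
  {p15, p16} × {x1, x2} = {(p15,x1), (p15,x2), (p16,x1), (p16,x2)}
  {p14, p15, p16} × {x1, x2} = {(p14,x1), (p14,x2), (p15,x1), (p15,x2), (p16,x1), (p16,x2)}
These 15 distinct sets form the basis B.
Close under arbitrary unions to get τ_{X×Y}; counting gives |τ_{X×Y}| = 27.


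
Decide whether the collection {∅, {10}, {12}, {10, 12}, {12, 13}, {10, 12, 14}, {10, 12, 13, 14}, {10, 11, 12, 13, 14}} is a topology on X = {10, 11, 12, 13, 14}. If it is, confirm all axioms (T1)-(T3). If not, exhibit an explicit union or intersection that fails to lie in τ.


τ is NOT a topology on X.

Axiom (T1): ∅ ∈ τ? Yes; X ∈ τ? Yes.
Axiom (T2/T3): check pairwise unions and intersections of members of τ.
Counterexample for (T2): {10} ∪ {12, 13} = {10, 12, 13} ∉ τ. Therefore τ is NOT a topology.


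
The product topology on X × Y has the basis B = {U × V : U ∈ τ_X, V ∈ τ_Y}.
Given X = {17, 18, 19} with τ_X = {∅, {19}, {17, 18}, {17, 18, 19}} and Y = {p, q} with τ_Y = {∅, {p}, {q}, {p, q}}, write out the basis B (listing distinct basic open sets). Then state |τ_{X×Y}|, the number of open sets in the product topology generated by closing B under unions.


Basis B = {∅ × ∅, {19} × {p}, {19} × {q}, {17, 18} × {p}, {17, 18} × {q}, {19} × {p, q}, {17, 18, 19} × {p}, {17, 18, 19} × {q}, {17, 18} × {p, q}, {17, 18, 19} × {p, q}}; |τ_{X×Y}| = 16.

Enumerate products U × V with U ∈ τ_X, V ∈ τ_Y (deduplicated):
  ∅ × ∅ = {} (∅)
  {19} × {p} = {(19,p)}
  {19} × {q} = {(19,q)}
  {17, 18} × {p} = {(17,p), (18,p)}
  {17, 18} × {q} = {(17,q), (18,q)}
  {19} × {p, q} = {(19,p), (19,q)}
  {17, 18, 19} × {p} = {(17,p), (18,p), (19,p)}
  {17, 18, 19} × {q} = {(17,q), (18,q), (19,q)}
  {17, 18} × {p, q} = {(17,p), (17,q), (18,p), (18,q)}
  {17, 18, 19} × {p, q} = {(17,p), (17,q), (18,p), (18,q), (19,p), (19,q)}
These 10 distinct sets form the basis B.
Close under arbitrary unions to get τ_{X×Y}; counting gives |τ_{X×Y}| = 16.


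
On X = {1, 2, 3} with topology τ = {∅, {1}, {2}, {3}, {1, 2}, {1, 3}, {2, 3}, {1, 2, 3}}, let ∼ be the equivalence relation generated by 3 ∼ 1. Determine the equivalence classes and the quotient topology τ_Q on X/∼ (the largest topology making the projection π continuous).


X/∼ = {[1=3], [2]}; |τ_Q| = 4.

Equivalence classes: [1=3], [2].
Quotient map π: X → X/∼ sends 1 ↦ [1=3], 2 ↦ [2], 3 ↦ [1=3].
For each subset V ⊆ X/∼, compute π^{-1}(V) ⊆ X and check whether π^{-1}(V) ∈ τ. V is open in τ_Q iff π^{-1}(V) ∈ τ.
  V = {}: π^{-1}(V) = ∅ ∈ τ ✓.
  V = {[1=3]}: π^{-1}(V) = {1, 3} ∈ τ ✓.
  V = {[2]}: π^{-1}(V) = {2} ∈ τ ✓.
  V = {[1=3], [2]}: π^{-1}(V) = {1, 2, 3} ∈ τ ✓.
Open sets in the quotient: τ_Q = {{}, {[1=3]}, {[2]}, {[1=3], [2]}} (4 elements).


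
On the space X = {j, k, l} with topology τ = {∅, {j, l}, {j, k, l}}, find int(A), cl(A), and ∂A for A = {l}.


int(A) = ∅, cl(A) = {j, k, l}, ∂A = {j, k, l}.

Closed sets in (X, τ) are complements of opens:
  closed(X, τ) = {∅, {k}, {j, k, l}}.
int(A) = ⋃ {U ∈ τ : U ⊆ A}. Opens contained in A: ∅.
Taking the union of these: int(A) = ∅.
cl(A) = ⋂ {C closed : A ⊆ C}. Closed sets containing A: {j, k, l}.
Intersecting these: cl(A) = {j, k, l}.
∂A = cl(A) ∖ int(A) = {j, k, l} ∖ ∅ = {j, k, l}.


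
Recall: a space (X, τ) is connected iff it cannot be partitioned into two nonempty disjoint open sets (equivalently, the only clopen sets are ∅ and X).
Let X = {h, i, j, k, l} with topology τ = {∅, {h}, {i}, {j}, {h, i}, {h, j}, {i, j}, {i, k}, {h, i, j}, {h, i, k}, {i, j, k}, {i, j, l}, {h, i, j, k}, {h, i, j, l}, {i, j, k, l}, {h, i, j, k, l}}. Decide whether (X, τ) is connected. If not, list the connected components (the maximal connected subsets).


(X, τ) is disconnected; components = [{h}, {i, j, k, l}].

Find clopen sets (U ∈ τ with X ∖ U ∈ τ):
  U = ∅, X ∖ U = {h, i, j, k, l} — both open, so U is clopen.
  U = {h}, X ∖ U = {i, j, k, l} — both open, so U is clopen.
  U = {i, j, k, l}, X ∖ U = {h} — both open, so U is clopen.
  U = {h, i, j, k, l}, X ∖ U = ∅ — both open, so U is clopen.
Nontrivial clopen(s) exist: e.g. {i, j, k, l}. So (X, τ) is disconnected.
Compute connected components by grouping points that agree on all clopens:
  component: {h}
  component: {i, j, k, l}


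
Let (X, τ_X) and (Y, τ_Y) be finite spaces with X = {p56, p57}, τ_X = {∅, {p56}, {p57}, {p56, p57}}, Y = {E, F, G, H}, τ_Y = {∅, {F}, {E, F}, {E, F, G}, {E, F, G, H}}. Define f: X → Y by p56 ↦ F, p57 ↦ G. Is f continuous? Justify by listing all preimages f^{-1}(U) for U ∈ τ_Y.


f IS continuous.

Compute f^{-1}(U) for each U ∈ τ_Y:
  U = ∅: f^{-1}(U) = ∅ ∈ τ_X ✓.
  U = {F}: f^{-1}(U) = {p56} ∈ τ_X ✓.
  U = {E, F}: f^{-1}(U) = {p56} ∈ τ_X ✓.
  U = {E, F, G}: f^{-1}(U) = {p56, p57} ∈ τ_X ✓.
  U = {E, F, G, H}: f^{-1}(U) = {p56, p57} ∈ τ_X ✓.
Every preimage lies in τ_X, so f IS continuous.


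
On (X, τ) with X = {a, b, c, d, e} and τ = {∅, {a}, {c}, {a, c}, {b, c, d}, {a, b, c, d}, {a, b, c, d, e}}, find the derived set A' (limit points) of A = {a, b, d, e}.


A' = {b, d, e}

For each x ∈ X, list the open sets U ∈ τ with x ∈ U, then check whether U ∩ (A ∖ {x}) ≠ ∅ for every such U.
  x = a: open {a} ∋ x has {a} ∩ (A ∖ {a}) = ∅, so x is NOT a limit point.
  x = b: opens ∋ x are {b, c, d}, {a, b, c, d}, {a, b, c, d, e}; each meets A ∖ {b}, so x IS a limit point.
  x = c: open {c} ∋ x has {c} ∩ (A ∖ {c}) = ∅, so x is NOT a limit point.
  x = d: opens ∋ x are {b, c, d}, {a, b, c, d}, {a, b, c, d, e}; each meets A ∖ {d}, so x IS a limit point.
  x = e: opens ∋ x are {a, b, c, d, e}; each meets A ∖ {e}, so x IS a limit point.
Collecting: A' = {b, d, e}.


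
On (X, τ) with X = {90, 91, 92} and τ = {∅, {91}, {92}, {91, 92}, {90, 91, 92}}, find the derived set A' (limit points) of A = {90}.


A' = ∅

For each x ∈ X, list the open sets U ∈ τ with x ∈ U, then check whether U ∩ (A ∖ {x}) ≠ ∅ for every such U.
  x = 90: open {90, 91, 92} ∋ x has {90, 91, 92} ∩ (A ∖ {90}) = ∅, so x is NOT a limit point.
  x = 91: open {91} ∋ x has {91} ∩ (A ∖ {91}) = ∅, so x is NOT a limit point.
  x = 92: open {92} ∋ x has {92} ∩ (A ∖ {92}) = ∅, so x is NOT a limit point.
Collecting: A' = ∅.


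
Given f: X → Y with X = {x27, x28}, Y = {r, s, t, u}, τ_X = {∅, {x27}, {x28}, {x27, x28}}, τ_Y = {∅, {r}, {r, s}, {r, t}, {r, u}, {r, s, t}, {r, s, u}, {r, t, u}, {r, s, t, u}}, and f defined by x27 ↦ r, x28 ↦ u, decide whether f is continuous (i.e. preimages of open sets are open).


f IS continuous.

Compute f^{-1}(U) for each U ∈ τ_Y:
  U = ∅: f^{-1}(U) = ∅ ∈ τ_X ✓.
  U = {r}: f^{-1}(U) = {x27} ∈ τ_X ✓.
  U = {r, s}: f^{-1}(U) = {x27} ∈ τ_X ✓.
  U = {r, t}: f^{-1}(U) = {x27} ∈ τ_X ✓.
  U = {r, u}: f^{-1}(U) = {x27, x28} ∈ τ_X ✓.
  U = {r, s, t}: f^{-1}(U) = {x27} ∈ τ_X ✓.
  U = {r, s, u}: f^{-1}(U) = {x27, x28} ∈ τ_X ✓.
  U = {r, t, u}: f^{-1}(U) = {x27, x28} ∈ τ_X ✓.
  U = {r, s, t, u}: f^{-1}(U) = {x27, x28} ∈ τ_X ✓.
Every preimage lies in τ_X, so f IS continuous.


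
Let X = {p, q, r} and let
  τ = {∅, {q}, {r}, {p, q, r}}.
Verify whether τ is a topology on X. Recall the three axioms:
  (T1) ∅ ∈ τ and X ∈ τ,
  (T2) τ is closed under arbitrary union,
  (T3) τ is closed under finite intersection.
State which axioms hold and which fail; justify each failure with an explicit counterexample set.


τ is NOT a topology on X.

Axiom (T1): ∅ ∈ τ? Yes; X ∈ τ? Yes.
Axiom (T2/T3): check pairwise unions and intersections of members of τ.
Counterexample for (T2): {q} ∪ {r} = {q, r} ∉ τ. Therefore τ is NOT a topology.


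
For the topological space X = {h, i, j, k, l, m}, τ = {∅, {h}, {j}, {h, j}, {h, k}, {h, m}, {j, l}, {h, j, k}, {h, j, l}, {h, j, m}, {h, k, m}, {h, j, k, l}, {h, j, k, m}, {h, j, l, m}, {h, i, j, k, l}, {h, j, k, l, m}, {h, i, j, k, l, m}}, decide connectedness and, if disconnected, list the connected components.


(X, τ) is connected.

Find clopen sets (U ∈ τ with X ∖ U ∈ τ):
  U = ∅, X ∖ U = {h, i, j, k, l, m} — both open, so U is clopen.
  U = {h, i, j, k, l, m}, X ∖ U = ∅ — both open, so U is clopen.
Only trivial clopens (∅ and X) exist, so (X, τ) is connected.
Compute connected components by grouping points that agree on all clopens:
  component: {h, i, j, k, l, m}


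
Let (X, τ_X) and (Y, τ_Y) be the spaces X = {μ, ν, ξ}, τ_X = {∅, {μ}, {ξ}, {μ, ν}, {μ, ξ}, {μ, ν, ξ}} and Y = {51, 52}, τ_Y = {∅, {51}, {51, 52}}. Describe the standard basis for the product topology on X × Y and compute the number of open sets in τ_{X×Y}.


Basis B = {∅ × ∅, {μ} × {51}, {ξ} × {51}, {μ} × {51, 52}, {μ, ν} × {51}, {μ, ξ} × {51}, {ξ} × {51, 52}, {μ, ν, ξ} × {51}, {μ, ν} × {51, 52}, {μ, ξ} × {51, 52}, {μ, ν, ξ} × {51, 52}}; |τ_{X×Y}| = 18.

Enumerate products U × V with U ∈ τ_X, V ∈ τ_Y (deduplicated):
  ∅ × ∅ = {} (∅)
  {μ} × {51} = {(μ,51)}
  {ξ} × {51} = {(ξ,51)}
  {μ} × {51, 52} = {(μ,51), (μ,52)}
  {μ, ν} × {51} = {(μ,51), (ν,51)}
  {μ, ξ} × {51} = {(μ,51), (ξ,51)}
  {ξ} × {51, 52} = {(ξ,51), (ξ,52)}
  {μ, ν, ξ} × {51} = {(μ,51), (ν,51), (ξ,51)}
  {μ, ν} × {51, 52} = {(μ,51), (μ,52), (ν,51), (ν,52)}
  {μ, ξ} × {51, 52} = {(μ,51), (μ,52), (ξ,51), (ξ,52)}
  {μ, ν, ξ} × {51, 52} = {(μ,51), (μ,52), (ν,51), (ν,52), (ξ,51), (ξ,52)}
These 11 distinct sets form the basis B.
Close under arbitrary unions to get τ_{X×Y}; counting gives |τ_{X×Y}| = 18.


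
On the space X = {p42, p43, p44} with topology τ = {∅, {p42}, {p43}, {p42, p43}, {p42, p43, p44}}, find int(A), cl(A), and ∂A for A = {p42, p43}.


int(A) = {p42, p43}, cl(A) = {p42, p43, p44}, ∂A = {p44}.

Closed sets in (X, τ) are complements of opens:
  closed(X, τ) = {∅, {p44}, {p42, p44}, {p43, p44}, {p42, p43, p44}}.
int(A) = ⋃ {U ∈ τ : U ⊆ A}. Opens contained in A: ∅, {p42}, {p43}, {p42, p43}.
Taking the union of these: int(A) = {p42, p43}.
cl(A) = ⋂ {C closed : A ⊆ C}. Closed sets containing A: {p42, p43, p44}.
Intersecting these: cl(A) = {p42, p43, p44}.
∂A = cl(A) ∖ int(A) = {p42, p43, p44} ∖ {p42, p43} = {p44}.


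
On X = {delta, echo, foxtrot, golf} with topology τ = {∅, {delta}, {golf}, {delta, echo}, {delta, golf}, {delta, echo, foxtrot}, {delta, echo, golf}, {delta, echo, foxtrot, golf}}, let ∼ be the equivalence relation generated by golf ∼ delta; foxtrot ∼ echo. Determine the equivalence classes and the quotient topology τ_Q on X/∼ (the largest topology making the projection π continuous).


X/∼ = {[delta=golf], [echo=foxtrot]}; |τ_Q| = 3.

Equivalence classes: [delta=golf], [echo=foxtrot].
Quotient map π: X → X/∼ sends delta ↦ [delta=golf], echo ↦ [echo=foxtrot], foxtrot ↦ [echo=foxtrot], golf ↦ [delta=golf].
For each subset V ⊆ X/∼, compute π^{-1}(V) ⊆ X and check whether π^{-1}(V) ∈ τ. V is open in τ_Q iff π^{-1}(V) ∈ τ.
  V = {}: π^{-1}(V) = ∅ ∈ τ ✓.
  V = {[delta=golf]}: π^{-1}(V) = {delta, golf} ∈ τ ✓.
  V = {[echo=foxtrot]}: π^{-1}(V) = {echo, foxtrot} ∉ τ ✗.
  V = {[delta=golf], [echo=foxtrot]}: π^{-1}(V) = {delta, echo, foxtrot, golf} ∈ τ ✓.
Open sets in the quotient: τ_Q = {{}, {[delta=golf]}, {[delta=golf], [echo=foxtrot]}} (3 elements).


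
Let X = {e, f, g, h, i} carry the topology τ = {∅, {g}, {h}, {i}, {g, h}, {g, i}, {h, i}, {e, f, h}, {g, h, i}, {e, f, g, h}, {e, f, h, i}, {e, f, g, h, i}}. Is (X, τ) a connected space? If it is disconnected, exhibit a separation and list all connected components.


(X, τ) is disconnected; components = [{g}, {i}, {e, f, h}].

Find clopen sets (U ∈ τ with X ∖ U ∈ τ):
  U = ∅, X ∖ U = {e, f, g, h, i} — both open, so U is clopen.
  U = {g}, X ∖ U = {e, f, h, i} — both open, so U is clopen.
  U = {i}, X ∖ U = {e, f, g, h} — both open, so U is clopen.
  U = {g, i}, X ∖ U = {e, f, h} — both open, so U is clopen.
  U = {e, f, h}, X ∖ U = {g, i} — both open, so U is clopen.
  U = {e, f, g, h}, X ∖ U = {i} — both open, so U is clopen.
  U = {e, f, h, i}, X ∖ U = {g} — both open, so U is clopen.
  U = {e, f, g, h, i}, X ∖ U = ∅ — both open, so U is clopen.
Nontrivial clopen(s) exist: e.g. {g, i}. So (X, τ) is disconnected.
Compute connected components by grouping points that agree on all clopens:
  component: {g}
  component: {i}
  component: {e, f, h}


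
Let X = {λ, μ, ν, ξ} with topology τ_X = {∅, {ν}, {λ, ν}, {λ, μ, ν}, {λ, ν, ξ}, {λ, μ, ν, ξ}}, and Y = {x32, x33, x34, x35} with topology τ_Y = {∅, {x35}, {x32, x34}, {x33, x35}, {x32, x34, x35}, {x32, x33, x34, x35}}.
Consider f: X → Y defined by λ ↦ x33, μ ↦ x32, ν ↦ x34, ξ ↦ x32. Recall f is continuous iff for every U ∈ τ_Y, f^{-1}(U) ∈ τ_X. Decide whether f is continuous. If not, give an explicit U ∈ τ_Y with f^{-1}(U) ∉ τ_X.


f is NOT continuous.

Compute f^{-1}(U) for each U ∈ τ_Y:
  U = ∅: f^{-1}(U) = ∅ ∈ τ_X ✓.
  U = {x35}: f^{-1}(U) = ∅ ∈ τ_X ✓.
  U = {x32, x34}: f^{-1}(U) = {μ, ν, ξ} ∉ τ_X ✗.
  U = {x33, x35}: f^{-1}(U) = {λ} ∉ τ_X ✗.
  U = {x32, x34, x35}: f^{-1}(U) = {μ, ν, ξ} ∉ τ_X ✗.
  U = {x32, x33, x34, x35}: f^{-1}(U) = {λ, μ, ν, ξ} ∈ τ_X ✓.
Found U = {x32, x34} with f^{-1}(U) = {μ, ν, ξ} not in τ_X. Therefore f is NOT continuous.


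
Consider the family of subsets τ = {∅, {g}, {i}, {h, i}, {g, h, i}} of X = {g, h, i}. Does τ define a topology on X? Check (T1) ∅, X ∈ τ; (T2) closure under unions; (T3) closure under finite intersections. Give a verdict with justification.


τ is NOT a topology on X.

Axiom (T1): ∅ ∈ τ? Yes; X ∈ τ? Yes.
Axiom (T2/T3): check pairwise unions and intersections of members of τ.
Counterexample for (T2): {g} ∪ {i} = {g, i} ∉ τ. Therefore τ is NOT a topology.


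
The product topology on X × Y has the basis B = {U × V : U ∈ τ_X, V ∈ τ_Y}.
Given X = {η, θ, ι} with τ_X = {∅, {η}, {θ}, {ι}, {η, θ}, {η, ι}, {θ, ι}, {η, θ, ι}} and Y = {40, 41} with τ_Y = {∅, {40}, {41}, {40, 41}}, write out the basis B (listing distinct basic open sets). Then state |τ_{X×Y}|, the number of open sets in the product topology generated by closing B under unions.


Basis B = {∅ × ∅, {η} × {40}, {η} × {41}, {θ} × {40}, {θ} × {41}, {ι} × {40}, {ι} × {41}, {η} × {40, 41}, {η, θ} × {40}, {η, ι} × {40}, {η, θ} × {41}, {η, ι} × {41}, {θ} × {40, 41}, {θ, ι} × {40}, {θ, ι} × {41}, {ι} × {40, 41}, {η, θ, ι} × {40}, {η, θ, ι} × {41}, {η, θ} × {40, 41}, {η, ι} × {40, 41}, {θ, ι} × {40, 41}, {η, θ, ι} × {40, 41}}; |τ_{X×Y}| = 64.

Enumerate products U × V with U ∈ τ_X, V ∈ τ_Y (deduplicated):
  ∅ × ∅ = {} (∅)
  {η} × {40} = {(η,40)}
  {η} × {41} = {(η,41)}
  {θ} × {40} = {(θ,40)}
  {θ} × {41} = {(θ,41)}
  {ι} × {40} = {(ι,40)}
  {ι} × {41} = {(ι,41)}
  {η} × {40, 41} = {(η,40), (η,41)}
  {η, θ} × {40} = {(η,40), (θ,40)}
  {η, ι} × {40} = {(η,40), (ι,40)}
  {η, θ} × {41} = {(η,41), (θ,41)}
  {η, ι} × {41} = {(η,41), (ι,41)}
  {θ} × {40, 41} = {(θ,40), (θ,41)}
  {θ, ι} × {40} = {(θ,40), (ι,40)}
  {θ, ι} × {41} = {(θ,41), (ι,41)}
  {ι} × {40, 41} = {(ι,40), (ι,41)}
  {η, θ, ι} × {40} = {(η,40), (θ,40), (ι,40)}
  {η, θ, ι} × {41} = {(η,41), (θ,41), (ι,41)}
  {η, θ} × {40, 41} = {(η,40), (η,41), (θ,40), (θ,41)}
  {η, ι} × {40, 41} = {(η,40), (η,41), (ι,40), (ι,41)}
  {θ, ι} × {40, 41} = {(θ,40), (θ,41), (ι,40), (ι,41)}
  {η, θ, ι} × {40, 41} = {(η,40), (η,41), (θ,40), (θ,41), (ι,40), (ι,41)}
These 22 distinct sets form the basis B.
Close under arbitrary unions to get τ_{X×Y}; counting gives |τ_{X×Y}| = 64.


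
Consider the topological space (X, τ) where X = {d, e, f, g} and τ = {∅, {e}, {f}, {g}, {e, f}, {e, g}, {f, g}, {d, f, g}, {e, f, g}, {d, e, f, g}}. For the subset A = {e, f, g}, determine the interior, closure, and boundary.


int(A) = {e, f, g}, cl(A) = {d, e, f, g}, ∂A = {d}.

Closed sets in (X, τ) are complements of opens:
  closed(X, τ) = {∅, {d}, {e}, {d, e}, {d, f}, {d, g}, {d, e, f}, {d, e, g}, {d, f, g}, {d, e, f, g}}.
int(A) = ⋃ {U ∈ τ : U ⊆ A}. Opens contained in A: ∅, {e}, {f}, {g}, {e, f}, {e, g}, {f, g}, {e, f, g}.
Taking the union of these: int(A) = {e, f, g}.
cl(A) = ⋂ {C closed : A ⊆ C}. Closed sets containing A: {d, e, f, g}.
Intersecting these: cl(A) = {d, e, f, g}.
∂A = cl(A) ∖ int(A) = {d, e, f, g} ∖ {e, f, g} = {d}.


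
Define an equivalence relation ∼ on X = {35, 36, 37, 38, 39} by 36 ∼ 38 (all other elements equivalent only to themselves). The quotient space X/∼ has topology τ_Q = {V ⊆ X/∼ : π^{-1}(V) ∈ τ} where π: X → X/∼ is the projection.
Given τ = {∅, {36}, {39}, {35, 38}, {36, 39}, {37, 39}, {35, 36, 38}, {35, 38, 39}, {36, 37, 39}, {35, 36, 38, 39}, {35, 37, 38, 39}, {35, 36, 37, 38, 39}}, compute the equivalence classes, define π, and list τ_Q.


X/∼ = {[35], [36=38], [37], [39]}; |τ_Q| = 6.

Equivalence classes: [35], [36=38], [37], [39].
Quotient map π: X → X/∼ sends 35 ↦ [35], 36 ↦ [36=38], 37 ↦ [37], 38 ↦ [36=38], 39 ↦ [39].
For each subset V ⊆ X/∼, compute π^{-1}(V) ⊆ X and check whether π^{-1}(V) ∈ τ. V is open in τ_Q iff π^{-1}(V) ∈ τ.
  V = {}: π^{-1}(V) = ∅ ∈ τ ✓.
  V = {[35]}: π^{-1}(V) = {35} ∉ τ ✗.
  V = {[36=38]}: π^{-1}(V) = {36, 38} ∉ τ ✗.
  V = {[35], [36=38]}: π^{-1}(V) = {35, 36, 38} ∈ τ ✓.
  V = {[37]}: π^{-1}(V) = {37} ∉ τ ✗.
  V = {[35], [37]}: π^{-1}(V) = {35, 37} ∉ τ ✗.
  V = {[36=38], [37]}: π^{-1}(V) = {36, 37, 38} ∉ τ ✗.
  V = {[35], [36=38], [37]}: π^{-1}(V) = {35, 36, 37, 38} ∉ τ ✗.
  V = {[39]}: π^{-1}(V) = {39} ∈ τ ✓.
  V = {[35], [39]}: π^{-1}(V) = {35, 39} ∉ τ ✗.
  V = {[36=38], [39]}: π^{-1}(V) = {36, 38, 39} ∉ τ ✗.
  V = {[35], [36=38], [39]}: π^{-1}(V) = {35, 36, 38, 39} ∈ τ ✓.
  V = {[37], [39]}: π^{-1}(V) = {37, 39} ∈ τ ✓.
  V = {[35], [37], [39]}: π^{-1}(V) = {35, 37, 39} ∉ τ ✗.
  V = {[36=38], [37], [39]}: π^{-1}(V) = {36, 37, 38, 39} ∉ τ ✗.
  V = {[35], [36=38], [37], [39]}: π^{-1}(V) = {35, 36, 37, 38, 39} ∈ τ ✓.
Open sets in the quotient: τ_Q = {{}, {[35], [36=38]}, {[39]}, {[35], [36=38], [39]}, {[37], [39]}, {[35], [36=38], [37], [39]}} (6 elements).


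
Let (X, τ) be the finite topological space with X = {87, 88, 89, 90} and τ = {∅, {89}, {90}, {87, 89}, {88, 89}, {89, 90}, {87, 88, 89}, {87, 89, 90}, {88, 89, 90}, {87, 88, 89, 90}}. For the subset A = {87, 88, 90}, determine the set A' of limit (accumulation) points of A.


A' = ∅

For each x ∈ X, list the open sets U ∈ τ with x ∈ U, then check whether U ∩ (A ∖ {x}) ≠ ∅ for every such U.
  x = 87: open {87, 89} ∋ x has {87, 89} ∩ (A ∖ {87}) = ∅, so x is NOT a limit point.
  x = 88: open {88, 89} ∋ x has {88, 89} ∩ (A ∖ {88}) = ∅, so x is NOT a limit point.
  x = 89: open {89} ∋ x has {89} ∩ (A ∖ {89}) = ∅, so x is NOT a limit point.
  x = 90: open {90} ∋ x has {90} ∩ (A ∖ {90}) = ∅, so x is NOT a limit point.
Collecting: A' = ∅.


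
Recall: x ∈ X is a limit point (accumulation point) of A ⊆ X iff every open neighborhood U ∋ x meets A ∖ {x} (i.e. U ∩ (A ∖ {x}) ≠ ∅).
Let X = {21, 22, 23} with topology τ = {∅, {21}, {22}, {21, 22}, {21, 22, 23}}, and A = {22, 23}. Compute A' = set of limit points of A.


A' = {23}

For each x ∈ X, list the open sets U ∈ τ with x ∈ U, then check whether U ∩ (A ∖ {x}) ≠ ∅ for every such U.
  x = 21: open {21} ∋ x has {21} ∩ (A ∖ {21}) = ∅, so x is NOT a limit point.
  x = 22: open {22} ∋ x has {22} ∩ (A ∖ {22}) = ∅, so x is NOT a limit point.
  x = 23: opens ∋ x are {21, 22, 23}; each meets A ∖ {23}, so x IS a limit point.
Collecting: A' = {23}.


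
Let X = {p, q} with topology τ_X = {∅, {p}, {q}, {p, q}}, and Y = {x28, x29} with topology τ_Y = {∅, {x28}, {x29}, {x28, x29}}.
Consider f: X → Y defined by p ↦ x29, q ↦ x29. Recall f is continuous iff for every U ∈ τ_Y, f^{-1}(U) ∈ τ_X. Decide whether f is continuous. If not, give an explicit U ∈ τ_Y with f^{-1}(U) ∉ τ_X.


f IS continuous.

Compute f^{-1}(U) for each U ∈ τ_Y:
  U = ∅: f^{-1}(U) = ∅ ∈ τ_X ✓.
  U = {x28}: f^{-1}(U) = ∅ ∈ τ_X ✓.
  U = {x29}: f^{-1}(U) = {p, q} ∈ τ_X ✓.
  U = {x28, x29}: f^{-1}(U) = {p, q} ∈ τ_X ✓.
Every preimage lies in τ_X, so f IS continuous.


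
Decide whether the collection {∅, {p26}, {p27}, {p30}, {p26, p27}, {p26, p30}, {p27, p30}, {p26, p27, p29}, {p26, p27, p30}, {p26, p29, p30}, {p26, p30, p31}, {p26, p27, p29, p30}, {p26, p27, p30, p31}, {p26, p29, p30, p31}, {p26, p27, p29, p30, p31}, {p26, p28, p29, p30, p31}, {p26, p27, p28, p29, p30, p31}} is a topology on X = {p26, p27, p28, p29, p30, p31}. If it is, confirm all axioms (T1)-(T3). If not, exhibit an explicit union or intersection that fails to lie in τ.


τ is NOT a topology on X.

Axiom (T1): ∅ ∈ τ? Yes; X ∈ τ? Yes.
Axiom (T2/T3): check pairwise unions and intersections of members of τ.
Counterexample for (T3): {p26, p27, p29} ∩ {p26, p29, p30} = {p26, p29} ∉ τ. Therefore τ is NOT a topology.


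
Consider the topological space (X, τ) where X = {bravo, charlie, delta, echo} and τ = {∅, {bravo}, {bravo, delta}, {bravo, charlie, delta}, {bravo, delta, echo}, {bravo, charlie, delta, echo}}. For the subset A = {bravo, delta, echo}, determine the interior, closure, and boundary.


int(A) = {bravo, delta, echo}, cl(A) = {bravo, charlie, delta, echo}, ∂A = {charlie}.

Closed sets in (X, τ) are complements of opens:
  closed(X, τ) = {∅, {charlie}, {echo}, {charlie, echo}, {charlie, delta, echo}, {bravo, charlie, delta, echo}}.
int(A) = ⋃ {U ∈ τ : U ⊆ A}. Opens contained in A: ∅, {bravo}, {bravo, delta}, {bravo, delta, echo}.
Taking the union of these: int(A) = {bravo, delta, echo}.
cl(A) = ⋂ {C closed : A ⊆ C}. Closed sets containing A: {bravo, charlie, delta, echo}.
Intersecting these: cl(A) = {bravo, charlie, delta, echo}.
∂A = cl(A) ∖ int(A) = {bravo, charlie, delta, echo} ∖ {bravo, delta, echo} = {charlie}.


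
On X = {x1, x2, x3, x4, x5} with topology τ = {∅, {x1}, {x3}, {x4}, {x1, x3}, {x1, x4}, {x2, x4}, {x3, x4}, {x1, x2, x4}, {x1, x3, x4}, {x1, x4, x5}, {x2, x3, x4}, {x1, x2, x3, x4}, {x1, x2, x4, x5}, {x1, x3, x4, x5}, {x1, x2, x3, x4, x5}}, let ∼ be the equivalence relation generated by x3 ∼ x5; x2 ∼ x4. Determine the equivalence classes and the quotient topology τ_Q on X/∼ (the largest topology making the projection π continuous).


X/∼ = {[x1], [x2=x4], [x3=x5]}; |τ_Q| = 5.

Equivalence classes: [x1], [x2=x4], [x3=x5].
Quotient map π: X → X/∼ sends x1 ↦ [x1], x2 ↦ [x2=x4], x3 ↦ [x3=x5], x4 ↦ [x2=x4], x5 ↦ [x3=x5].
For each subset V ⊆ X/∼, compute π^{-1}(V) ⊆ X and check whether π^{-1}(V) ∈ τ. V is open in τ_Q iff π^{-1}(V) ∈ τ.
  V = {}: π^{-1}(V) = ∅ ∈ τ ✓.
  V = {[x1]}: π^{-1}(V) = {x1} ∈ τ ✓.
  V = {[x2=x4]}: π^{-1}(V) = {x2, x4} ∈ τ ✓.
  V = {[x1], [x2=x4]}: π^{-1}(V) = {x1, x2, x4} ∈ τ ✓.
  V = {[x3=x5]}: π^{-1}(V) = {x3, x5} ∉ τ ✗.
  V = {[x1], [x3=x5]}: π^{-1}(V) = {x1, x3, x5} ∉ τ ✗.
  V = {[x2=x4], [x3=x5]}: π^{-1}(V) = {x2, x3, x4, x5} ∉ τ ✗.
  V = {[x1], [x2=x4], [x3=x5]}: π^{-1}(V) = {x1, x2, x3, x4, x5} ∈ τ ✓.
Open sets in the quotient: τ_Q = {{}, {[x1]}, {[x2=x4]}, {[x1], [x2=x4]}, {[x1], [x2=x4], [x3=x5]}} (5 elements).


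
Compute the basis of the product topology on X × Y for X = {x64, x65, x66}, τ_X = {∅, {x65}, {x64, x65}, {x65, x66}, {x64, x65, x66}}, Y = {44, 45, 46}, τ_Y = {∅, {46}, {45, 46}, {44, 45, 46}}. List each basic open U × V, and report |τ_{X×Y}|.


Basis B = {∅ × ∅, {x65} × {46}, {x64, x65} × {46}, {x65} × {45, 46}, {x65, x66} × {46}, {x64, x65, x66} × {46}, {x65} × {44, 45, 46}, {x64, x65} × {45, 46}, {x65, x66} × {45, 46}, {x64, x65} × {44, 45, 46}, {x64, x65, x66} × {45, 46}, {x65, x66} × {44, 45, 46}, {x64, x65, x66} × {44, 45, 46}}; |τ_{X×Y}| = 30.

Enumerate products U × V with U ∈ τ_X, V ∈ τ_Y (deduplicated):
  ∅ × ∅ = {} (∅)
  {x65} × {46} = {(x65,46)}
  {x64, x65} × {46} = {(x64,46), (x65,46)}
  {x65} × {45, 46} = {(x65,45), (x65,46)}
  {x65, x66} × {46} = {(x65,46), (x66,46)}
  {x64, x65, x66} × {46} = {(x64,46), (x65,46), (x66,46)}
  {x65} × {44, 45, 46} = {(x65,44), (x65,45), (x65,46)}
  {x64, x65} × {45, 46} = {(x64,45), (x64,46), (x65,45), (x65,46)}
  {x65, x66} × {45, 46} = {(x65,45), (x65,46), (x66,45), (x66,46)}
  {x64, x65} × {44, 45, 46} = {(x64,44), (x64,45), (x64,46), (x65,44), (x65,45), (x65,46)}
  {x64, x65, x66} × {45, 46} = {(x64,45), (x64,46), (x65,45), (x65,46), (x66,45), (x66,46)}
  {x65, x66} × {44, 45, 46} = {(x65,44), (x65,45), (x65,46), (x66,44), (x66,45), (x66,46)}
  {x64, x65, x66} × {44, 45, 46} = {(x64,44), (x64,45), (x64,46), (x65,44), (x65,45), (x65,46), (x66,44), (x66,45), (x66,46)}
These 13 distinct sets form the basis B.
Close under arbitrary unions to get τ_{X×Y}; counting gives |τ_{X×Y}| = 30.


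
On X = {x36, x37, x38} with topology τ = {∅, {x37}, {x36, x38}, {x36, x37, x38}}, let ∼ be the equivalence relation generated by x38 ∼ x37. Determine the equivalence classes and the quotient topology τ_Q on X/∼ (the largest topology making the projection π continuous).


X/∼ = {[x36], [x37=x38]}; |τ_Q| = 2.

Equivalence classes: [x36], [x37=x38].
Quotient map π: X → X/∼ sends x36 ↦ [x36], x37 ↦ [x37=x38], x38 ↦ [x37=x38].
For each subset V ⊆ X/∼, compute π^{-1}(V) ⊆ X and check whether π^{-1}(V) ∈ τ. V is open in τ_Q iff π^{-1}(V) ∈ τ.
  V = {}: π^{-1}(V) = ∅ ∈ τ ✓.
  V = {[x36]}: π^{-1}(V) = {x36} ∉ τ ✗.
  V = {[x37=x38]}: π^{-1}(V) = {x37, x38} ∉ τ ✗.
  V = {[x36], [x37=x38]}: π^{-1}(V) = {x36, x37, x38} ∈ τ ✓.
Open sets in the quotient: τ_Q = {{}, {[x36], [x37=x38]}} (2 elements).


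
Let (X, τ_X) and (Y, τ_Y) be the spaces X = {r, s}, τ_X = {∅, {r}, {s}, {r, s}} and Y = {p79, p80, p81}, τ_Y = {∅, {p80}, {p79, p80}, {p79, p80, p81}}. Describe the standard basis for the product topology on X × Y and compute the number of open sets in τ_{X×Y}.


Basis B = {∅ × ∅, {r} × {p80}, {s} × {p80}, {r} × {p79, p80}, {r, s} × {p80}, {s} × {p79, p80}, {r} × {p79, p80, p81}, {s} × {p79, p80, p81}, {r, s} × {p79, p80}, {r, s} × {p79, p80, p81}}; |τ_{X×Y}| = 16.

Enumerate products U × V with U ∈ τ_X, V ∈ τ_Y (deduplicated):
  ∅ × ∅ = {} (∅)
  {r} × {p80} = {(r,p80)}
  {s} × {p80} = {(s,p80)}
  {r} × {p79, p80} = {(r,p79), (r,p80)}
  {r, s} × {p80} = {(r,p80), (s,p80)}
  {s} × {p79, p80} = {(s,p79), (s,p80)}
  {r} × {p79, p80, p81} = {(r,p79), (r,p80), (r,p81)}
  {s} × {p79, p80, p81} = {(s,p79), (s,p80), (s,p81)}
  {r, s} × {p79, p80} = {(r,p79), (r,p80), (s,p79), (s,p80)}
  {r, s} × {p79, p80, p81} = {(r,p79), (r,p80), (r,p81), (s,p79), (s,p80), (s,p81)}
These 10 distinct sets form the basis B.
Close under arbitrary unions to get τ_{X×Y}; counting gives |τ_{X×Y}| = 16.


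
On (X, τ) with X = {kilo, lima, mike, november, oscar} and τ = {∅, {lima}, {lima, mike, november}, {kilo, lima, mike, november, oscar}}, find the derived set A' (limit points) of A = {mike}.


A' = {kilo, november, oscar}

For each x ∈ X, list the open sets U ∈ τ with x ∈ U, then check whether U ∩ (A ∖ {x}) ≠ ∅ for every such U.
  x = kilo: opens ∋ x are {kilo, lima, mike, november, oscar}; each meets A ∖ {kilo}, so x IS a limit point.
  x = lima: open {lima} ∋ x has {lima} ∩ (A ∖ {lima}) = ∅, so x is NOT a limit point.
  x = mike: open {lima, mike, november} ∋ x has {lima, mike, november} ∩ (A ∖ {mike}) = ∅, so x is NOT a limit point.
  x = november: opens ∋ x are {lima, mike, november}, {kilo, lima, mike, november, oscar}; each meets A ∖ {november}, so x IS a limit point.
  x = oscar: opens ∋ x are {kilo, lima, mike, november, oscar}; each meets A ∖ {oscar}, so x IS a limit point.
Collecting: A' = {kilo, november, oscar}.


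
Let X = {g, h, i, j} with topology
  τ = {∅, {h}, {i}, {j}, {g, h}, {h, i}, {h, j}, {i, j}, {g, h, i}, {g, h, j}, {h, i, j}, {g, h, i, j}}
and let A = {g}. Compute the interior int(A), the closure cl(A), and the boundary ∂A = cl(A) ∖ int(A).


int(A) = ∅, cl(A) = {g}, ∂A = {g}.

Closed sets in (X, τ) are complements of opens:
  closed(X, τ) = {∅, {g}, {i}, {j}, {g, h}, {g, i}, {g, j}, {i, j}, {g, h, i}, {g, h, j}, {g, i, j}, {g, h, i, j}}.
int(A) = ⋃ {U ∈ τ : U ⊆ A}. Opens contained in A: ∅.
Taking the union of these: int(A) = ∅.
cl(A) = ⋂ {C closed : A ⊆ C}. Closed sets containing A: {g}, {g, h}, {g, i}, {g, j}, {g, h, i}, {g, h, j}, {g, i, j}, {g, h, i, j}.
Intersecting these: cl(A) = {g}.
∂A = cl(A) ∖ int(A) = {g} ∖ ∅ = {g}.


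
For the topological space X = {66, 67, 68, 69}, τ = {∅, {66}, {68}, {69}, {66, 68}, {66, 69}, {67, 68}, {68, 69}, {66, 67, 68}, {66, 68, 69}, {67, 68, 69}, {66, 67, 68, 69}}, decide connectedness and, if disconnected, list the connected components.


(X, τ) is disconnected; components = [{66}, {69}, {67, 68}].

Find clopen sets (U ∈ τ with X ∖ U ∈ τ):
  U = ∅, X ∖ U = {66, 67, 68, 69} — both open, so U is clopen.
  U = {66}, X ∖ U = {67, 68, 69} — both open, so U is clopen.
  U = {69}, X ∖ U = {66, 67, 68} — both open, so U is clopen.
  U = {66, 69}, X ∖ U = {67, 68} — both open, so U is clopen.
  U = {67, 68}, X ∖ U = {66, 69} — both open, so U is clopen.
  U = {66, 67, 68}, X ∖ U = {69} — both open, so U is clopen.
  U = {67, 68, 69}, X ∖ U = {66} — both open, so U is clopen.
  U = {66, 67, 68, 69}, X ∖ U = ∅ — both open, so U is clopen.
Nontrivial clopen(s) exist: e.g. {66}. So (X, τ) is disconnected.
Compute connected components by grouping points that agree on all clopens:
  component: {66}
  component: {69}
  component: {67, 68}


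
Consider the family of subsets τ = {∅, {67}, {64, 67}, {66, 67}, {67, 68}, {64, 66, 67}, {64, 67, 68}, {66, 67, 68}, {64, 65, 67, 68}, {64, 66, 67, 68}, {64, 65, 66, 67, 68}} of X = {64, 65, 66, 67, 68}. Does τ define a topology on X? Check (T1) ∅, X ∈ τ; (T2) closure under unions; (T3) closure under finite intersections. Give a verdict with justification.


τ IS a topology on X.

Axiom (T1): ∅ ∈ τ? Yes; X ∈ τ? Yes.
Axiom (T2/T3): check pairwise unions and intersections of members of τ.
All pairwise intersections and unions checked — each lies in τ. Therefore τ satisfies (T1), (T2), (T3): it IS a topology on X.


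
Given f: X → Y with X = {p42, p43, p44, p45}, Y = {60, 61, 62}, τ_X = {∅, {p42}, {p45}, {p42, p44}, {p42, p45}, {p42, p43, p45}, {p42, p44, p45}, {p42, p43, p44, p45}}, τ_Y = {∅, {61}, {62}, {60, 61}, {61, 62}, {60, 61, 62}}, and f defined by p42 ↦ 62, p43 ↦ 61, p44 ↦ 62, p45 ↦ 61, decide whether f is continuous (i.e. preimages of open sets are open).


f is NOT continuous.

Compute f^{-1}(U) for each U ∈ τ_Y:
  U = ∅: f^{-1}(U) = ∅ ∈ τ_X ✓.
  U = {61}: f^{-1}(U) = {p43, p45} ∉ τ_X ✗.
  U = {62}: f^{-1}(U) = {p42, p44} ∈ τ_X ✓.
  U = {60, 61}: f^{-1}(U) = {p43, p45} ∉ τ_X ✗.
  U = {61, 62}: f^{-1}(U) = {p42, p43, p44, p45} ∈ τ_X ✓.
  U = {60, 61, 62}: f^{-1}(U) = {p42, p43, p44, p45} ∈ τ_X ✓.
Found U = {61} with f^{-1}(U) = {p43, p45} not in τ_X. Therefore f is NOT continuous.


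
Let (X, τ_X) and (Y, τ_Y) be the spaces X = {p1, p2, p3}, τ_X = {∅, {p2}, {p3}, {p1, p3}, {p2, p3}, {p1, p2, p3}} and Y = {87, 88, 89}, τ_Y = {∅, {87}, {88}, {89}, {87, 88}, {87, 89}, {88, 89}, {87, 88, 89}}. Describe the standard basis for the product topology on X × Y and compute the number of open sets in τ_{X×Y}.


Basis B = {∅ × ∅, {p2} × {87}, {p2} × {88}, {p2} × {89}, {p3} × {87}, {p3} × {88}, {p3} × {89}, {p1, p3} × {87}, {p1, p3} × {88}, {p1, p3} × {89}, {p2} × {87, 88}, {p2} × {87, 89}, {p2, p3} × {87}, {p2} × {88, 89}, {p2, p3} × {88}, {p2, p3} × {89}, {p3} × {87, 88}, {p3} × {87, 89}, {p3} × {88, 89}, {p1, p2, p3} × {87}, {p1, p2, p3} × {88}, {p1, p2, p3} × {89}, {p2} × {87, 88, 89}, {p3} × {87, 88, 89}, {p1, p3} × {87, 88}, {p1, p3} × {87, 89}, {p1, p3} × {88, 89}, {p2, p3} × {87, 88}, {p2, p3} × {87, 89}, {p2, p3} × {88, 89}, {p1, p3} × {87, 88, 89}, {p1, p2, p3} × {87, 88}, {p1, p2, p3} × {87, 89}, {p1, p2, p3} × {88, 89}, {p2, p3} × {87, 88, 89}, {p1, p2, p3} × {87, 88, 89}}; |τ_{X×Y}| = 216.

Enumerate products U × V with U ∈ τ_X, V ∈ τ_Y (deduplicated):
  ∅ × ∅ = {} (∅)
  {p2} × {87} = {(p2,87)}
  {p2} × {88} = {(p2,88)}
  {p2} × {89} = {(p2,89)}
  {p3} × {87} = {(p3,87)}
  {p3} × {88} = {(p3,88)}
  {p3} × {89} = {(p3,89)}
  {p1, p3} × {87} = {(p1,87), (p3,87)}
  {p1, p3} × {88} = {(p1,88), (p3,88)}
  {p1, p3} × {89} = {(p1,89), (p3,89)}
  {p2} × {87, 88} = {(p2,87), (p2,88)}
  {p2} × {87, 89} = {(p2,87), (p2,89)}
  {p2, p3} × {87} = {(p2,87), (p3,87)}
  {p2} × {88, 89} = {(p2,88), (p2,89)}
  {p2, p3} × {88} = {(p2,88), (p3,88)}
  {p2, p3} × {89} = {(p2,89), (p3,89)}
  {p3} × {87, 88} = {(p3,87), (p3,88)}
  {p3} × {87, 89} = {(p3,87), (p3,89)}
  {p3} × {88, 89} = {(p3,88), (p3,89)}
  {p1, p2, p3} × {87} = {(p1,87), (p2,87), (p3,87)}
  {p1, p2, p3} × {88} = {(p1,88), (p2,88), (p3,88)}
  {p1, p2, p3} × {89} = {(p1,89), (p2,89), (p3,89)}
  {p2} × {87, 88, 89} = {(p2,87), (p2,88), (p2,89)}
  {p3} × {87, 88, 89} = {(p3,87), (p3,88), (p3,89)}
  {p1, p3} × {87, 88} = {(p1,87), (p1,88), (p3,87), (p3,88)}
  {p1, p3} × {87, 89} = {(p1,87), (p1,89), (p3,87), (p3,89)}
  {p1, p3} × {88, 89} = {(p1,88), (p1,89), (p3,88), (p3,89)}
  {p2, p3} × {87, 88} = {(p2,87), (p2,88), (p3,87), (p3,88)}
  {p2, p3} × {87, 89} = {(p2,87), (p2,89), (p3,87), (p3,89)}
  {p2, p3} × {88, 89} = {(p2,88), (p2,89), (p3,88), (p3,89)}
  {p1, p3} × {87, 88, 89} = {(p1,87), (p1,88), (p1,89), (p3,87), (p3,88), (p3,89)}
  {p1, p2, p3} × {87, 88} = {(p1,87), (p1,88), (p2,87), (p2,88), (p3,87), (p3,88)}
  {p1, p2, p3} × {87, 89} = {(p1,87), (p1,89), (p2,87), (p2,89), (p3,87), (p3,89)}
  {p1, p2, p3} × {88, 89} = {(p1,88), (p1,89), (p2,88), (p2,89), (p3,88), (p3,89)}
  {p2, p3} × {87, 88, 89} = {(p2,87), (p2,88), (p2,89), (p3,87), (p3,88), (p3,89)}
  {p1, p2, p3} × {87, 88, 89} = {(p1,87), (p1,88), (p1,89), (p2,87), (p2,88), (p2,89), (p3,87), (p3,88), (p3,89)}
These 36 distinct sets form the basis B.
Close under arbitrary unions to get τ_{X×Y}; counting gives |τ_{X×Y}| = 216.


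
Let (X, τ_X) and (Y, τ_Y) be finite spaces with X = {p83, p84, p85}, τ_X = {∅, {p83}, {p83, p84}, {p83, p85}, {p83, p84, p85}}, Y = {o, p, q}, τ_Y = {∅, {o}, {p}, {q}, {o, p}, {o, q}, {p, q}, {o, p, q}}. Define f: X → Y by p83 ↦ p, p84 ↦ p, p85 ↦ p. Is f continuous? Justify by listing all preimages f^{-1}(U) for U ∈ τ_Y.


f IS continuous.

Compute f^{-1}(U) for each U ∈ τ_Y:
  U = ∅: f^{-1}(U) = ∅ ∈ τ_X ✓.
  U = {o}: f^{-1}(U) = ∅ ∈ τ_X ✓.
  U = {p}: f^{-1}(U) = {p83, p84, p85} ∈ τ_X ✓.
  U = {q}: f^{-1}(U) = ∅ ∈ τ_X ✓.
  U = {o, p}: f^{-1}(U) = {p83, p84, p85} ∈ τ_X ✓.
  U = {o, q}: f^{-1}(U) = ∅ ∈ τ_X ✓.
  U = {p, q}: f^{-1}(U) = {p83, p84, p85} ∈ τ_X ✓.
  U = {o, p, q}: f^{-1}(U) = {p83, p84, p85} ∈ τ_X ✓.
Every preimage lies in τ_X, so f IS continuous.


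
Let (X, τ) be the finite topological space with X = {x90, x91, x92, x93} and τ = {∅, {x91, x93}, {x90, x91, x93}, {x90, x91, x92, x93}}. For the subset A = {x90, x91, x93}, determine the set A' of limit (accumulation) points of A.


A' = {x90, x91, x92, x93}

For each x ∈ X, list the open sets U ∈ τ with x ∈ U, then check whether U ∩ (A ∖ {x}) ≠ ∅ for every such U.
  x = x90: opens ∋ x are {x90, x91, x93}, {x90, x91, x92, x93}; each meets A ∖ {x90}, so x IS a limit point.
  x = x91: opens ∋ x are {x91, x93}, {x90, x91, x93}, {x90, x91, x92, x93}; each meets A ∖ {x91}, so x IS a limit point.
  x = x92: opens ∋ x are {x90, x91, x92, x93}; each meets A ∖ {x92}, so x IS a limit point.
  x = x93: opens ∋ x are {x91, x93}, {x90, x91, x93}, {x90, x91, x92, x93}; each meets A ∖ {x93}, so x IS a limit point.
Collecting: A' = {x90, x91, x92, x93}.
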